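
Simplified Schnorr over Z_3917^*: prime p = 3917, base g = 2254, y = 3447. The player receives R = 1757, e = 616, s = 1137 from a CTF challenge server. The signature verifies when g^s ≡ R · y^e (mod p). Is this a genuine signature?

genuine

g^s mod p:
2254^2 = 5080516 ≡ 167
2254^4 ≡ 167^2 = 27889 ≡ 470
2254^8 ≡ 470^2 = 220900 ≡ 1548
2254^16 ≡ 1548^2 = 2396304 ≡ 3017
2254^32 ≡ 3017^2 = 9102289 ≡ 3098
2254^64 ≡ 3098^2 = 9597604 ≡ 954
2254^128 ≡ 954^2 = 910116 ≡ 1372
2254^256 ≡ 1372^2 = 1882384 ≡ 2224
2254^512 ≡ 2224^2 = 4946176 ≡ 2922
2254^1024 ≡ 2922^2 = 8538084 ≡ 2941
1137 = 1024 + 64 + 32 + 16 + 1, so 2254^1137 ≡ 2941·954·3098·3017·2254 ≡ 2577 (mod 3917)
R · y^e mod p:
3447^2 = 11881809 ≡ 1548
3447^4 ≡ 1548^2 = 2396304 ≡ 3017
3447^8 ≡ 3017^2 = 9102289 ≡ 3098
3447^16 ≡ 3098^2 = 9597604 ≡ 954
3447^32 ≡ 954^2 = 910116 ≡ 1372
3447^64 ≡ 1372^2 = 1882384 ≡ 2224
3447^128 ≡ 2224^2 = 4946176 ≡ 2922
3447^256 ≡ 2922^2 = 8538084 ≡ 2941
3447^512 ≡ 2941^2 = 8649481 ≡ 745
616 = 512 + 64 + 32 + 8, so 3447^616 ≡ 745·2224·1372·3098 ≡ 2213 (mod 3917)
1757·2213 = 3888241 ≡ 2577 (mod 3917)
2577 ≡ 2577 (mod 3917); signature holds.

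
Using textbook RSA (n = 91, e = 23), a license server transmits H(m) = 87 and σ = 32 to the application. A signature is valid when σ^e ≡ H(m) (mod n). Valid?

no

σ^2 ≡ 32^2 = 1024 ≡ 23
σ^4 ≡ 23^2 = 529 ≡ 74
σ^8 ≡ 74^2 = 5476 ≡ 16
σ^16 ≡ 16^2 = 256 ≡ 74
23 = 16 + 4 + 2 + 1, so σ^23 ≡ 74·74·23·32 ≡ 37 (mod 91)
37 ≠ 87, so verification fails.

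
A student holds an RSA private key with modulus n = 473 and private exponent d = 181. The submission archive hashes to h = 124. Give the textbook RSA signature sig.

311

Squares mod 473: h^1≡124, h^2≡240, h^4≡367, h^8≡357, h^16≡212, h^32≡9, h^64≡81, h^128≡412
181 = 128 + 32 + 16 + 4 + 1, so h^181 ≡ 412·9·212·367·124 ≡ 311 (mod 473)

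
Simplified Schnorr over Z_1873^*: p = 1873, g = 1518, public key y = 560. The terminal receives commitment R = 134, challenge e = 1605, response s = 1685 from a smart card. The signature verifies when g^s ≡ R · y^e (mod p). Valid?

g^s mod p:
1518^1685 mod 1873 = 918
R · y^e mod p:
560^1605 mod 1873 = 538
134·538 = 72092 ≡ 918 (mod 1873)
918 ≡ 918 (mod 1873); signature holds.

yes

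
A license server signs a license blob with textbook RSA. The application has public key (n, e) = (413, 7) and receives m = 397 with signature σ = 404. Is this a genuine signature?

σ^2 ≡ 404^2 = 163216 ≡ 81
σ^4 ≡ 81^2 = 6561 ≡ 366
7 = 4 + 2 + 1, so σ^7 ≡ 366·81·404 ≡ 397 (mod 413)
σ^7 mod 413 = 397 matches m.

genuine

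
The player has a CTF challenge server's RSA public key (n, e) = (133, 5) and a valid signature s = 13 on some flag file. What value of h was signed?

90

s^2 ≡ 13^2 = 169 ≡ 36
s^4 ≡ 36^2 = 1296 ≡ 99
5 = 4 + 1, so s^5 ≡ 99·13 ≡ 90 (mod 133)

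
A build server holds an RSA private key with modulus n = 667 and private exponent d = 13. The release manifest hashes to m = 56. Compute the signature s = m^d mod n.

Squares mod 667: m^1≡56, m^2≡468, m^4≡248, m^8≡140
13 = 8 + 4 + 1, so m^13 ≡ 140·248·56 ≡ 15 (mod 667)

15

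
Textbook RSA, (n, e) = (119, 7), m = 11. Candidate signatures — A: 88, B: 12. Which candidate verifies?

Candidate A: Squares mod 119: 88^1≡88, 88^2≡9, 88^4≡81; 7 = 4 + 2 + 1, so 88^7 ≡ 81·9·88 ≡ 11 (mod 119)
  → matches m = 11
Candidate B: Squares mod 119: 12^1≡12, 12^2≡25, 12^4≡30; 7 = 4 + 2 + 1, so 12^7 ≡ 30·25·12 ≡ 75 (mod 119)

A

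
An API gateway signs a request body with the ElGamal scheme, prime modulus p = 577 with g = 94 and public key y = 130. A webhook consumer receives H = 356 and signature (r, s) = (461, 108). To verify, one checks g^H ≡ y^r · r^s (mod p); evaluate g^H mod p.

Squares mod 577: 94^1≡94, 94^2≡181, 94^4≡449, 94^8≡228, 94^16≡54, 94^32≡31, 94^64≡384, 94^128≡321, 94^256≡335
356 = 256 + 64 + 32 + 4, so 94^356 ≡ 335·384·31·449 ≡ 107 (mod 577)

107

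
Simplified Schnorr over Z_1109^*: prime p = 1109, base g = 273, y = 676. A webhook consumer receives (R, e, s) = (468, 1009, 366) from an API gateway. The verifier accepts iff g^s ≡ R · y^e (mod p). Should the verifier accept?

reject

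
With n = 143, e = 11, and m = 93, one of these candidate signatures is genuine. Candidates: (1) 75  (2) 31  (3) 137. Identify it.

Candidate 1: 75^11 mod 143 = 108
Candidate 2: 31^11 mod 143 = 86
Candidate 3: 137^11 mod 143 = 93
  → matches m = 93

3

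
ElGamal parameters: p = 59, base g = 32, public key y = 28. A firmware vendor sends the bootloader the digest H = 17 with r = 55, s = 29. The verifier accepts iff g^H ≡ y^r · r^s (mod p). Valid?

Left side g^H mod p:
32^2 = 1024 ≡ 21
32^4 ≡ 21^2 = 441 ≡ 28
32^8 ≡ 28^2 = 784 ≡ 17
32^16 ≡ 17^2 = 289 ≡ 53
17 = 16 + 1, so 32^17 ≡ 53·32 ≡ 44 (mod 59)
Right side y^r · r^s mod p:
28^2 = 784 ≡ 17
28^4 ≡ 17^2 = 289 ≡ 53
28^8 ≡ 53^2 = 2809 ≡ 36
28^16 ≡ 36^2 = 1296 ≡ 57
28^32 ≡ 57^2 = 3249 ≡ 4
55 = 32 + 16 + 4 + 2 + 1, so 28^55 ≡ 4·57·53·17·28 ≡ 15 (mod 59)
55^2 = 3025 ≡ 16
55^4 ≡ 16^2 = 256 ≡ 20
55^8 ≡ 20^2 = 400 ≡ 46
55^16 ≡ 46^2 = 2116 ≡ 51
29 = 16 + 8 + 4 + 1, so 55^29 ≡ 51·46·20·55 ≡ 58 (mod 59)
15·58 = 870 ≡ 44 (mod 59)
44 ≡ 44 (mod 59), so the signature is genuine.

yes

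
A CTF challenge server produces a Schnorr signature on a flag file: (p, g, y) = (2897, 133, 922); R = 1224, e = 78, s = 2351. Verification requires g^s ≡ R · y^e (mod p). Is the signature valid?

invalid

g^s mod p:
133^2 = 17689 ≡ 307
133^4 ≡ 307^2 = 94249 ≡ 1545
133^8 ≡ 1545^2 = 2387025 ≡ 2794
133^16 ≡ 2794^2 = 7806436 ≡ 1918
133^32 ≡ 1918^2 = 3678724 ≡ 2431
133^64 ≡ 2431^2 = 5909761 ≡ 2778
133^128 ≡ 2778^2 = 7717284 ≡ 2573
133^256 ≡ 2573^2 = 6620329 ≡ 684
133^512 ≡ 684^2 = 467856 ≡ 1439
133^1024 ≡ 1439^2 = 2070721 ≡ 2263
133^2048 ≡ 2263^2 = 5121169 ≡ 2170
2351 = 2048 + 256 + 32 + 8 + 4 + 2 + 1, so 133^2351 ≡ 2170·684·2431·2794·1545·307·133 ≡ 1105 (mod 2897)
R · y^e mod p:
922^2 = 850084 ≡ 1263
922^4 ≡ 1263^2 = 1595169 ≡ 1819
922^8 ≡ 1819^2 = 3308761 ≡ 387
922^16 ≡ 387^2 = 149769 ≡ 2022
922^32 ≡ 2022^2 = 4088484 ≡ 817
922^64 ≡ 817^2 = 667489 ≡ 1179
78 = 64 + 8 + 4 + 2, so 922^78 ≡ 1179·387·1819·1263 ≡ 2555 (mod 2897)
1224·2555 = 3127320 ≡ 1457 (mod 2897)
1105 ≠ 1457; the check fails.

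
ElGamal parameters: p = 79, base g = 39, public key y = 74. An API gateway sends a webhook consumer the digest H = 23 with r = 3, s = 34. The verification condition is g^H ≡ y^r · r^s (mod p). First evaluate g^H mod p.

39^2 = 1521 ≡ 20
39^4 ≡ 20^2 = 400 ≡ 5
39^8 ≡ 5^2 = 25
39^16 ≡ 25^2 = 625 ≡ 72
23 = 16 + 4 + 2 + 1, so 39^23 ≡ 72·5·20·39 ≡ 34 (mod 79)

34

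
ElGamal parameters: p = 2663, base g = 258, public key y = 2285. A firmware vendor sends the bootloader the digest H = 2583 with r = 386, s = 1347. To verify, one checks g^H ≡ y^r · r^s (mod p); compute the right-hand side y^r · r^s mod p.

1291

2285^2 = 5221225 ≡ 1745
2285^4 ≡ 1745^2 = 3045025 ≡ 1216
2285^8 ≡ 1216^2 = 1478656 ≡ 691
2285^16 ≡ 691^2 = 477481 ≡ 804
2285^32 ≡ 804^2 = 646416 ≡ 1970
2285^64 ≡ 1970^2 = 3880900 ≡ 909
2285^128 ≡ 909^2 = 826281 ≡ 751
2285^256 ≡ 751^2 = 564001 ≡ 2108
386 = 256 + 128 + 2, so 2285^386 ≡ 2108·751·1745 ≡ 1824 (mod 2663)
386^2 = 148996 ≡ 2531
386^4 ≡ 2531^2 = 6405961 ≡ 1446
386^8 ≡ 1446^2 = 2090916 ≡ 461
386^16 ≡ 461^2 = 212521 ≡ 2144
386^32 ≡ 2144^2 = 4596736 ≡ 398
386^64 ≡ 398^2 = 158404 ≡ 1287
386^128 ≡ 1287^2 = 1656369 ≡ 2646
386^256 ≡ 2646^2 = 7001316 ≡ 289
386^512 ≡ 289^2 = 83521 ≡ 968
386^1024 ≡ 968^2 = 937024 ≡ 2311
1347 = 1024 + 256 + 64 + 2 + 1, so 386^1347 ≡ 2311·289·1287·2531·386 ≡ 519 (mod 2663)
y^r · r^s ≡ 1824·519 = 946656 ≡ 1291 (mod 2663)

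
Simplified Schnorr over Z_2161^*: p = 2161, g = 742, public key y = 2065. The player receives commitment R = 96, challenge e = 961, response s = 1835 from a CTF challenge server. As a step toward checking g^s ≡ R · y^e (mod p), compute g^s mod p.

399

742^2 = 550564 ≡ 1670
742^4 ≡ 1670^2 = 2788900 ≡ 1210
742^8 ≡ 1210^2 = 1464100 ≡ 1103
742^16 ≡ 1103^2 = 1216609 ≡ 2127
742^32 ≡ 2127^2 = 4524129 ≡ 1156
742^64 ≡ 1156^2 = 1336336 ≡ 838
742^128 ≡ 838^2 = 702244 ≡ 2080
742^256 ≡ 2080^2 = 4326400 ≡ 78
742^512 ≡ 78^2 = 6084 ≡ 1762
742^1024 ≡ 1762^2 = 3104644 ≡ 1448
1835 = 1024 + 512 + 256 + 32 + 8 + 2 + 1, so 742^1835 ≡ 1448·1762·78·1156·1103·1670·742 ≡ 399 (mod 2161)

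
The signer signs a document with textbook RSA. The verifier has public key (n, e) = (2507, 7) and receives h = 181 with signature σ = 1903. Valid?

yes

σ^2 ≡ 1903^2 = 3621409 ≡ 1301
σ^4 ≡ 1301^2 = 1692601 ≡ 376
7 = 4 + 2 + 1, so σ^7 ≡ 376·1301·1903 ≡ 181 (mod 2507)
σ^7 mod 2507 = 181 matches h.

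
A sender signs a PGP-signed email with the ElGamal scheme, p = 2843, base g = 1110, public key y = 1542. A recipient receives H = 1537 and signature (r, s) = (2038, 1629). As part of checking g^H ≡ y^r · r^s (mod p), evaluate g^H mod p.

1262

1110^2 = 1232100 ≡ 1081
1110^4 ≡ 1081^2 = 1168561 ≡ 88
1110^8 ≡ 88^2 = 7744 ≡ 2058
1110^16 ≡ 2058^2 = 4235364 ≡ 2137
1110^32 ≡ 2137^2 = 4566769 ≡ 911
1110^64 ≡ 911^2 = 829921 ≡ 2608
1110^128 ≡ 2608^2 = 6801664 ≡ 1208
1110^256 ≡ 1208^2 = 1459264 ≡ 805
1110^512 ≡ 805^2 = 648025 ≡ 2664
1110^1024 ≡ 2664^2 = 7096896 ≡ 768
1537 = 1024 + 512 + 1, so 1110^1537 ≡ 768·2664·1110 ≡ 1262 (mod 2843)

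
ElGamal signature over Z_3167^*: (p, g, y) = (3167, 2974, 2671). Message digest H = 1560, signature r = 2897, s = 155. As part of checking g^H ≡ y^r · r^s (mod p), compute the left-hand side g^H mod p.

2035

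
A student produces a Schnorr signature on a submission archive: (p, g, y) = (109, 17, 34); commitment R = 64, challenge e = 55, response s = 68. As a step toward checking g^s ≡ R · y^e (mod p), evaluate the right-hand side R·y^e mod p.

105

34^2 = 1156 ≡ 66
34^4 ≡ 66^2 = 4356 ≡ 105
34^8 ≡ 105^2 = 11025 ≡ 16
34^16 ≡ 16^2 = 256 ≡ 38
34^32 ≡ 38^2 = 1444 ≡ 27
55 = 32 + 16 + 4 + 2 + 1, so 34^55 ≡ 27·38·105·66·34 ≡ 34 (mod 109)
R · y^e ≡ 64·34 = 2176 ≡ 105 (mod 109)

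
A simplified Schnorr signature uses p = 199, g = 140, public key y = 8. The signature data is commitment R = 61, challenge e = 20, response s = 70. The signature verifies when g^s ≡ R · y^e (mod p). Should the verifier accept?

reject

g^s mod p:
140^2 = 19600 ≡ 98
140^4 ≡ 98^2 = 9604 ≡ 52
140^8 ≡ 52^2 = 2704 ≡ 117
140^16 ≡ 117^2 = 13689 ≡ 157
140^32 ≡ 157^2 = 24649 ≡ 172
140^64 ≡ 172^2 = 29584 ≡ 132
70 = 64 + 4 + 2, so 140^70 ≡ 132·52·98 ≡ 52 (mod 199)
R · y^e mod p:
8^2 = 64
8^4 ≡ 64^2 = 4096 ≡ 116
8^8 ≡ 116^2 = 13456 ≡ 123
8^16 ≡ 123^2 = 15129 ≡ 5
20 = 16 + 4, so 8^20 ≡ 5·116 ≡ 182 (mod 199)
61·182 = 11102 ≡ 157 (mod 199)
52 ≠ 157; the check fails.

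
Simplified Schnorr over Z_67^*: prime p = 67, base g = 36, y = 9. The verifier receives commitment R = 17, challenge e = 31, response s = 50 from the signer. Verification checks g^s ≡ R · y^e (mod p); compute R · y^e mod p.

6

Squares mod 67: 9^1≡9, 9^2≡14, 9^4≡62, 9^8≡25, 9^16≡22
31 = 16 + 8 + 4 + 2 + 1, so 9^31 ≡ 22·25·62·14·9 ≡ 24 (mod 67)
R · y^e ≡ 17·24 = 408 ≡ 6 (mod 67)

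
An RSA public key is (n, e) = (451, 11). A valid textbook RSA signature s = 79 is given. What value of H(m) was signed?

Squares mod 451: s^1≡79, s^2≡378, s^4≡368, s^8≡124
11 = 8 + 2 + 1, so s^11 ≡ 124·378·79 ≡ 178 (mod 451)

178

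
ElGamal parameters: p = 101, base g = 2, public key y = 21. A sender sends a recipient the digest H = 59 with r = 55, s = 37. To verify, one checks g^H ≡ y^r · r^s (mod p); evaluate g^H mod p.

94

2^59 mod 101 = 94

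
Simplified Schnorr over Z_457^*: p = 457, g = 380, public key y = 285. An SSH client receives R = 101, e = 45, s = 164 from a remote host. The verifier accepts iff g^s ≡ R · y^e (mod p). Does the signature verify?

g^s mod p:
380^2 = 144400 ≡ 445
380^4 ≡ 445^2 = 198025 ≡ 144
380^8 ≡ 144^2 = 20736 ≡ 171
380^16 ≡ 171^2 = 29241 ≡ 450
380^32 ≡ 450^2 = 202500 ≡ 49
380^64 ≡ 49^2 = 2401 ≡ 116
380^128 ≡ 116^2 = 13456 ≡ 203
164 = 128 + 32 + 4, so 380^164 ≡ 203·49·144 ≡ 130 (mod 457)
R · y^e mod p:
285^2 = 81225 ≡ 336
285^4 ≡ 336^2 = 112896 ≡ 17
285^8 ≡ 17^2 = 289
285^16 ≡ 289^2 = 83521 ≡ 347
285^32 ≡ 347^2 = 120409 ≡ 218
45 = 32 + 8 + 4 + 1, so 285^45 ≡ 218·289·17·285 ≡ 223 (mod 457)
101·223 = 22523 ≡ 130 (mod 457)
130 ≡ 130 (mod 457); signature holds.

verifies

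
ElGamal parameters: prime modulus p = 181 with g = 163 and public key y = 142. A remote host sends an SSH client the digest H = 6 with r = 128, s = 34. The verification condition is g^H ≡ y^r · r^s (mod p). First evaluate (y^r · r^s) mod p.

152

142^2 = 20164 ≡ 73
142^4 ≡ 73^2 = 5329 ≡ 80
142^8 ≡ 80^2 = 6400 ≡ 65
142^16 ≡ 65^2 = 4225 ≡ 62
142^32 ≡ 62^2 = 3844 ≡ 43
142^64 ≡ 43^2 = 1849 ≡ 39
142^128 ≡ 39^2 = 1521 ≡ 73
128^2 = 16384 ≡ 94
128^4 ≡ 94^2 = 8836 ≡ 148
128^8 ≡ 148^2 = 21904 ≡ 3
128^16 ≡ 3^2 = 9
128^32 ≡ 9^2 = 81
34 = 32 + 2, so 128^34 ≡ 81·94 ≡ 12 (mod 181)
y^r · r^s ≡ 73·12 = 876 ≡ 152 (mod 181)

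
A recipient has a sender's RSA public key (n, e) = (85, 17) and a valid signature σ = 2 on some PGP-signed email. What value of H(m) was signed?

2

σ^2 ≡ 2^2 = 4
σ^4 ≡ 4^2 = 16
σ^8 ≡ 16^2 = 256 ≡ 1
σ^16 ≡ 1^2 = 1
17 = 16 + 1, so σ^17 ≡ 1·2 ≡ 2 (mod 85)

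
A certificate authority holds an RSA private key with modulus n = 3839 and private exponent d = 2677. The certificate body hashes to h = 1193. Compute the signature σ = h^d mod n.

3149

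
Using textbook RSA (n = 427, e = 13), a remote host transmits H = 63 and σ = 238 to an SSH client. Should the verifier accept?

Squares mod 427: σ^1≡238, σ^2≡280, σ^4≡259, σ^8≡42
13 = 8 + 4 + 1, so σ^13 ≡ 42·259·238 ≡ 63 (mod 427)
Since 63 equals the digest 63, verification succeeds.

accept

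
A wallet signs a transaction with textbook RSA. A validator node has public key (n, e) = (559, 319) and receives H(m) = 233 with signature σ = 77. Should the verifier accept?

σ^319 mod 559 = 233
σ^319 mod 559 = 233 matches H(m).

accept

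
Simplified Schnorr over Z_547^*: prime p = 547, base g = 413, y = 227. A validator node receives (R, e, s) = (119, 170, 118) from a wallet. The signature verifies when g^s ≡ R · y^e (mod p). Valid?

g^s mod p:
Squares mod 547: 413^1≡413, 413^2≡452, 413^4≡273, 413^8≡137, 413^16≡171, 413^32≡250, 413^64≡142
118 = 64 + 32 + 16 + 4 + 2, so 413^118 ≡ 142·250·171·273·452 ≡ 435 (mod 547)
R · y^e mod p:
Squares mod 547: 227^1≡227, 227^2≡111, 227^4≡287, 227^8≡319, 227^16≡19, 227^32≡361, 227^64≡135, 227^128≡174
170 = 128 + 32 + 8 + 2, so 227^170 ≡ 174·361·319·111 ≡ 158 (mod 547)
119·158 = 18802 ≡ 204 (mod 547)
435 ≠ 204; the check fails.

no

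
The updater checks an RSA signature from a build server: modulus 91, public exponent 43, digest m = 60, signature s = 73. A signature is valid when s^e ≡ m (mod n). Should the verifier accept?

Squares mod 91: s^1≡73, s^2≡51, s^4≡53, s^8≡79, s^16≡53, s^32≡79
43 = 32 + 8 + 2 + 1, so s^43 ≡ 79·79·51·73 ≡ 31 (mod 91)
The recovered value 31 does not match the digest 60.

reject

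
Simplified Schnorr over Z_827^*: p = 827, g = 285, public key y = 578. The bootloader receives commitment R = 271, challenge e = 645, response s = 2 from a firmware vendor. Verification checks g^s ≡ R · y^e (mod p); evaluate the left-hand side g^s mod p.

179

285^2 = 81225 ≡ 179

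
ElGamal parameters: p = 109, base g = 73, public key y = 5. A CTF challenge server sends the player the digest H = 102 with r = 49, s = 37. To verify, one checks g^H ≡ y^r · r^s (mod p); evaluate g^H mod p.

75

Squares mod 109: 73^1≡73, 73^2≡97, 73^4≡35, 73^8≡26, 73^16≡22, 73^32≡48, 73^64≡15
102 = 64 + 32 + 4 + 2, so 73^102 ≡ 15·48·35·97 ≡ 75 (mod 109)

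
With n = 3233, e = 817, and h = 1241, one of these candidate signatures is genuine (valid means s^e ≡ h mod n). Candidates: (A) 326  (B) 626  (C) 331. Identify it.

Candidate A: Squares mod 3233: 326^1≡326, 326^2≡2820, 326^4≡2453, 326^8≡596, 326^16≡2819, 326^32≡47, 326^64≡2209, 326^128≡1084, 326^256≡1477, 326^512≡2487; 817 = 512 + 256 + 32 + 16 + 1, so 326^817 ≡ 2487·1477·47·2819·326 ≡ 1241 (mod 3233)
  → matches h = 1241
Candidate B: Squares mod 3233: 626^1≡626, 626^2≡683, 626^4≡937, 626^8≡1826, 626^16≡1053, 626^32≡3123, 626^64≡2401, 626^128≡362, 626^256≡1724, 626^512≡1049; 817 = 512 + 256 + 32 + 16 + 1, so 626^817 ≡ 1049·1724·3123·1053·626 ≡ 2394 (mod 3233)
Candidate C: Squares mod 3233: 331^1≡331, 331^2≡2872, 331^4≡1001, 331^8≡3004, 331^16≡713, 331^32≡788, 331^64≡208, 331^128≡1235, 331^256≡2482, 331^512≡1459; 817 = 512 + 256 + 32 + 16 + 1, so 331^817 ≡ 1459·2482·788·713·331 ≡ 1447 (mod 3233)

A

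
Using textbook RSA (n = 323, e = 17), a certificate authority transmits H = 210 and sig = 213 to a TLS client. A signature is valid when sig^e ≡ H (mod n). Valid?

no

sig^2 ≡ 213^2 = 45369 ≡ 149
sig^4 ≡ 149^2 = 22201 ≡ 237
sig^8 ≡ 237^2 = 56169 ≡ 290
sig^16 ≡ 290^2 = 84100 ≡ 120
17 = 16 + 1, so sig^17 ≡ 120·213 ≡ 43 (mod 323)
sig^17 mod 323 = 43, but H = 210.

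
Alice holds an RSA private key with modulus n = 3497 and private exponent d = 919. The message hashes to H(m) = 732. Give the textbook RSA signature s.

Squares mod 3497: (H(m))^1≡732, (H(m))^2≡783, (H(m))^4≡1114, (H(m))^8≡3058, (H(m))^16≡386, (H(m))^32≡2122, (H(m))^64≡2245, (H(m))^128≡848, (H(m))^256≡2219, (H(m))^512≡185
919 = 512 + 256 + 128 + 16 + 4 + 2 + 1, so (H(m))^919 ≡ 185·2219·848·386·1114·783·732 ≡ 2162 (mod 3497)

2162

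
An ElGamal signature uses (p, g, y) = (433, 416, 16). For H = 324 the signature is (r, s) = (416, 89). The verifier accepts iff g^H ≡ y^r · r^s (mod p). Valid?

Left side g^H mod p:
Squares mod 433: 416^1≡416, 416^2≡289, 416^4≡385, 416^8≡139, 416^16≡269, 416^32≡50, 416^64≡335, 416^128≡78, 416^256≡22
324 = 256 + 64 + 4, so 416^324 ≡ 22·335·385 ≡ 1 (mod 433)
Right side y^r · r^s mod p:
Squares mod 433: 16^1≡16, 16^2≡256, 16^4≡153, 16^8≡27, 16^16≡296, 16^32≡150, 16^64≡417, 16^128≡256, 16^256≡153
416 = 256 + 128 + 32, so 16^416 ≡ 153·256·150 ≡ 256 (mod 433)
Squares mod 433: 416^1≡416, 416^2≡289, 416^4≡385, 416^8≡139, 416^16≡269, 416^32≡50, 416^64≡335
89 = 64 + 16 + 8 + 1, so 416^89 ≡ 335·269·139·416 ≡ 294 (mod 433)
256·294 = 75264 ≡ 355 (mod 433)
1 ≠ 355, so verification fails.

no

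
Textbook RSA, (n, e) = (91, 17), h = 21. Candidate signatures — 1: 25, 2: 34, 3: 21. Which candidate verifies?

3

Candidate 1: Squares mod 91: 25^1≡25, 25^2≡79, 25^4≡53, 25^8≡79, 25^16≡53; 17 = 16 + 1, so 25^17 ≡ 53·25 ≡ 51 (mod 91)
Candidate 2: Squares mod 91: 34^1≡34, 34^2≡64, 34^4≡1, 34^8≡1, 34^16≡1; 17 = 16 + 1, so 34^17 ≡ 1·34 ≡ 34 (mod 91)
Candidate 3: Squares mod 91: 21^1≡21, 21^2≡77, 21^4≡14, 21^8≡14, 21^16≡14; 17 = 16 + 1, so 21^17 ≡ 14·21 ≡ 21 (mod 91)
  → matches h = 21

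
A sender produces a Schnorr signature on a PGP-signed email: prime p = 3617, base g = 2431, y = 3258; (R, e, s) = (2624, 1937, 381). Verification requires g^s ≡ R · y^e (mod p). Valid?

no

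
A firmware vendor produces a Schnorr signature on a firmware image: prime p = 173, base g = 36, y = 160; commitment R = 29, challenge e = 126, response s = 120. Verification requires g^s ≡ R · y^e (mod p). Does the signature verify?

g^s mod p:
36^2 = 1296 ≡ 85
36^4 ≡ 85^2 = 7225 ≡ 132
36^8 ≡ 132^2 = 17424 ≡ 124
36^16 ≡ 124^2 = 15376 ≡ 152
36^32 ≡ 152^2 = 23104 ≡ 95
36^64 ≡ 95^2 = 9025 ≡ 29
120 = 64 + 32 + 16 + 8, so 36^120 ≡ 29·95·152·124 ≡ 117 (mod 173)
R · y^e mod p:
160^2 = 25600 ≡ 169
160^4 ≡ 169^2 = 28561 ≡ 16
160^8 ≡ 16^2 = 256 ≡ 83
160^16 ≡ 83^2 = 6889 ≡ 142
160^32 ≡ 142^2 = 20164 ≡ 96
160^64 ≡ 96^2 = 9216 ≡ 47
126 = 64 + 32 + 16 + 8 + 4 + 2, so 160^126 ≡ 47·96·142·83·16·169 ≡ 10 (mod 173)
29·10 = 290 ≡ 117 (mod 173)
117 ≡ 117 (mod 173); signature holds.

verifies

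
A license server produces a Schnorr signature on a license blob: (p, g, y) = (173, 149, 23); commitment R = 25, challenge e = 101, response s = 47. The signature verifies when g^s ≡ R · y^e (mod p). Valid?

no

g^s mod p:
149^2 = 22201 ≡ 57
149^4 ≡ 57^2 = 3249 ≡ 135
149^8 ≡ 135^2 = 18225 ≡ 60
149^16 ≡ 60^2 = 3600 ≡ 140
149^32 ≡ 140^2 = 19600 ≡ 51
47 = 32 + 8 + 4 + 2 + 1, so 149^47 ≡ 51·60·135·57·149 ≡ 135 (mod 173)
R · y^e mod p:
23^2 = 529 ≡ 10
23^4 ≡ 10^2 = 100
23^8 ≡ 100^2 = 10000 ≡ 139
23^16 ≡ 139^2 = 19321 ≡ 118
23^32 ≡ 118^2 = 13924 ≡ 84
23^64 ≡ 84^2 = 7056 ≡ 136
101 = 64 + 32 + 4 + 1, so 23^101 ≡ 136·84·100·23 ≡ 133 (mod 173)
25·133 = 3325 ≡ 38 (mod 173)
135 ≠ 38; the check fails.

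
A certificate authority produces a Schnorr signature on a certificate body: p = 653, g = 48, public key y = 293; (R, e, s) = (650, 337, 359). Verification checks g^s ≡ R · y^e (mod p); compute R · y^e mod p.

75

293^2 = 85849 ≡ 306
293^4 ≡ 306^2 = 93636 ≡ 257
293^8 ≡ 257^2 = 66049 ≡ 96
293^16 ≡ 96^2 = 9216 ≡ 74
293^32 ≡ 74^2 = 5476 ≡ 252
293^64 ≡ 252^2 = 63504 ≡ 163
293^128 ≡ 163^2 = 26569 ≡ 449
293^256 ≡ 449^2 = 201601 ≡ 477
337 = 256 + 64 + 16 + 1, so 293^337 ≡ 477·163·74·293 ≡ 628 (mod 653)
R · y^e ≡ 650·628 = 408200 ≡ 75 (mod 653)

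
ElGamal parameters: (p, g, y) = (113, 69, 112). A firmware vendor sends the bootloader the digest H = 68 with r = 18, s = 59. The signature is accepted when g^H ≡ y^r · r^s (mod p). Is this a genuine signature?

forged

Left side g^H mod p:
Squares mod 113: 69^1≡69, 69^2≡15, 69^4≡112, 69^8≡1, 69^16≡1, 69^32≡1, 69^64≡1
68 = 64 + 4, so 69^68 ≡ 1·112 ≡ 112 (mod 113)
Right side y^r · r^s mod p:
Squares mod 113: 112^1≡112, 112^2≡1, 112^4≡1, 112^8≡1, 112^16≡1
18 = 16 + 2, so 112^18 ≡ 1·1 ≡ 1 (mod 113)
Squares mod 113: 18^1≡18, 18^2≡98, 18^4≡112, 18^8≡1, 18^16≡1, 18^32≡1
59 = 32 + 16 + 8 + 2 + 1, so 18^59 ≡ 1·1·1·98·18 ≡ 69 (mod 113)
1·69 = 69 ≡ 69 (mod 113)
112 ≠ 69, so verification fails.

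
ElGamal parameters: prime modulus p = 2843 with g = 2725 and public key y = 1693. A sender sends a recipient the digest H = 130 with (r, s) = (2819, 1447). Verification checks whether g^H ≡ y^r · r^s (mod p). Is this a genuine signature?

forged

Left side g^H mod p:
2725^130 mod 2843 = 1811
Right side y^r · r^s mod p:
1693^2819 mod 2843 = 307
2819^1447 mod 2843 = 311
307·311 = 95477 ≡ 1658 (mod 2843)
1811 ≠ 1658, so verification fails.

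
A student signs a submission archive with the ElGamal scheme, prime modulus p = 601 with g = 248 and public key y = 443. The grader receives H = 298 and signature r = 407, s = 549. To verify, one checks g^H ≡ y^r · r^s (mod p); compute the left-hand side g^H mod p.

248^298 mod 601 = 360

360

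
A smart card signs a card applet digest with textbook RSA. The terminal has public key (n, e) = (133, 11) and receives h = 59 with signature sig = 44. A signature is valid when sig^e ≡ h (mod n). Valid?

no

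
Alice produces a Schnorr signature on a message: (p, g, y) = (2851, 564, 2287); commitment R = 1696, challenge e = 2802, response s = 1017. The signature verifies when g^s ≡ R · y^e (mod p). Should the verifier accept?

accept

g^s mod p:
564^2 = 318096 ≡ 1635
564^4 ≡ 1635^2 = 2673225 ≡ 1838
564^8 ≡ 1838^2 = 3378244 ≡ 2660
564^16 ≡ 2660^2 = 7075600 ≡ 2269
564^32 ≡ 2269^2 = 5148361 ≡ 2306
564^64 ≡ 2306^2 = 5317636 ≡ 521
564^128 ≡ 521^2 = 271441 ≡ 596
564^256 ≡ 596^2 = 355216 ≡ 1692
564^512 ≡ 1692^2 = 2862864 ≡ 460
1017 = 512 + 256 + 128 + 64 + 32 + 16 + 8 + 1, so 564^1017 ≡ 460·1692·596·521·2306·2269·2660·564 ≡ 2122 (mod 2851)
R · y^e mod p:
2287^2 = 5230369 ≡ 1635
2287^4 ≡ 1635^2 = 2673225 ≡ 1838
2287^8 ≡ 1838^2 = 3378244 ≡ 2660
2287^16 ≡ 2660^2 = 7075600 ≡ 2269
2287^32 ≡ 2269^2 = 5148361 ≡ 2306
2287^64 ≡ 2306^2 = 5317636 ≡ 521
2287^128 ≡ 521^2 = 271441 ≡ 596
2287^256 ≡ 596^2 = 355216 ≡ 1692
2287^512 ≡ 1692^2 = 2862864 ≡ 460
2287^1024 ≡ 460^2 = 211600 ≡ 626
2287^2048 ≡ 626^2 = 391876 ≡ 1289
2802 = 2048 + 512 + 128 + 64 + 32 + 16 + 2, so 2287^2802 ≡ 1289·460·596·521·2306·2269·1635 ≡ 2237 (mod 2851)
1696·2237 = 3793952 ≡ 2122 (mod 2851)
2122 ≡ 2122 (mod 2851); signature holds.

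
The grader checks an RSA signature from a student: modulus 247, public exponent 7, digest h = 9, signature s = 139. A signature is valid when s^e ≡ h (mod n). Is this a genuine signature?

genuine

Squares mod 247: s^1≡139, s^2≡55, s^4≡61
7 = 4 + 2 + 1, so s^7 ≡ 61·55·139 ≡ 9 (mod 247)
s^7 mod 247 = 9 matches h.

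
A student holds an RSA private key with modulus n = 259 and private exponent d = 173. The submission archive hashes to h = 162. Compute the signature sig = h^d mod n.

29

Squares mod 259: h^1≡162, h^2≡85, h^4≡232, h^8≡211, h^16≡232, h^32≡211, h^64≡232, h^128≡211
173 = 128 + 32 + 8 + 4 + 1, so h^173 ≡ 211·211·211·232·162 ≡ 29 (mod 259)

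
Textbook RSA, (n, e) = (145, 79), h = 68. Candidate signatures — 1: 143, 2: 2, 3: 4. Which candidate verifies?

Candidate 1: Squares mod 145: 143^1≡143, 143^2≡4, 143^4≡16, 143^8≡111, 143^16≡141, 143^32≡16, 143^64≡111; 79 = 64 + 8 + 4 + 2 + 1, so 143^79 ≡ 111·111·16·4·143 ≡ 77 (mod 145)
Candidate 2: Squares mod 145: 2^1≡2, 2^2≡4, 2^4≡16, 2^8≡111, 2^16≡141, 2^32≡16, 2^64≡111; 79 = 64 + 8 + 4 + 2 + 1, so 2^79 ≡ 111·111·16·4·2 ≡ 68 (mod 145)
  → matches h = 68
Candidate 3: Squares mod 145: 4^1≡4, 4^2≡16, 4^4≡111, 4^8≡141, 4^16≡16, 4^32≡111, 4^64≡141; 79 = 64 + 8 + 4 + 2 + 1, so 4^79 ≡ 141·141·111·16·4 ≡ 129 (mod 145)

2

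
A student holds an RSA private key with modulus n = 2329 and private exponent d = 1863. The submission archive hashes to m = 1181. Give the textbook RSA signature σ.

m^2 ≡ 1181^2 = 1394761 ≡ 2019
m^4 ≡ 2019^2 = 4076361 ≡ 611
m^8 ≡ 611^2 = 373321 ≡ 681
m^16 ≡ 681^2 = 463761 ≡ 290
m^32 ≡ 290^2 = 84100 ≡ 256
m^64 ≡ 256^2 = 65536 ≡ 324
m^128 ≡ 324^2 = 104976 ≡ 171
m^256 ≡ 171^2 = 29241 ≡ 1293
m^512 ≡ 1293^2 = 1671849 ≡ 1956
m^1024 ≡ 1956^2 = 3825936 ≡ 1718
1863 = 1024 + 512 + 256 + 64 + 4 + 2 + 1, so m^1863 ≡ 1718·1956·1293·324·611·2019·1181 ≡ 1851 (mod 2329)

1851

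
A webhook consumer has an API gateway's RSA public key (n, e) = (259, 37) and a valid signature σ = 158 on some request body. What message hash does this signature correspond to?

158

σ^2 ≡ 158^2 = 24964 ≡ 100
σ^4 ≡ 100^2 = 10000 ≡ 158
σ^8 ≡ 158^2 = 24964 ≡ 100
σ^16 ≡ 100^2 = 10000 ≡ 158
σ^32 ≡ 158^2 = 24964 ≡ 100
37 = 32 + 4 + 1, so σ^37 ≡ 100·158·158 ≡ 158 (mod 259)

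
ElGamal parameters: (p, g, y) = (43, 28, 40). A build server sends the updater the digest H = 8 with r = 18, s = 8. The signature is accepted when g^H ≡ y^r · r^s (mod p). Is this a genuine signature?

genuine

Left side g^H mod p:
28^8 mod 43 = 24
Right side y^r · r^s mod p:
40^18 mod 43 = 35
18^8 mod 43 = 40
35·40 = 1400 ≡ 24 (mod 43)
24 ≡ 24 (mod 43), so the signature is genuine.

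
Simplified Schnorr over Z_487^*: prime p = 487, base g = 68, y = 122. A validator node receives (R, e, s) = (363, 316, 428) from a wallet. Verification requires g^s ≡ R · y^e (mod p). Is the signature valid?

g^s mod p:
68^2 = 4624 ≡ 241
68^4 ≡ 241^2 = 58081 ≡ 128
68^8 ≡ 128^2 = 16384 ≡ 313
68^16 ≡ 313^2 = 97969 ≡ 82
68^32 ≡ 82^2 = 6724 ≡ 393
68^64 ≡ 393^2 = 154449 ≡ 70
68^128 ≡ 70^2 = 4900 ≡ 30
68^256 ≡ 30^2 = 900 ≡ 413
428 = 256 + 128 + 32 + 8 + 4, so 68^428 ≡ 413·30·393·313·128 ≡ 65 (mod 487)
R · y^e mod p:
122^2 = 14884 ≡ 274
122^4 ≡ 274^2 = 75076 ≡ 78
122^8 ≡ 78^2 = 6084 ≡ 240
122^16 ≡ 240^2 = 57600 ≡ 134
122^32 ≡ 134^2 = 17956 ≡ 424
122^64 ≡ 424^2 = 179776 ≡ 73
122^128 ≡ 73^2 = 5329 ≡ 459
122^256 ≡ 459^2 = 210681 ≡ 297
316 = 256 + 32 + 16 + 8 + 4, so 122^316 ≡ 297·424·134·240·78 ≡ 484 (mod 487)
363·484 = 175692 ≡ 372 (mod 487)
65 ≠ 372; the check fails.

invalid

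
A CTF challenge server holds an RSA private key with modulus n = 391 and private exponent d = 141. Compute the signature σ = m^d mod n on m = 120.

103

Squares mod 391: m^1≡120, m^2≡324, m^4≡188, m^8≡154, m^16≡256, m^32≡239, m^64≡35, m^128≡52
141 = 128 + 8 + 4 + 1, so m^141 ≡ 52·154·188·120 ≡ 103 (mod 391)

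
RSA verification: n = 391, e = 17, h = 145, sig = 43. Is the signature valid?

valid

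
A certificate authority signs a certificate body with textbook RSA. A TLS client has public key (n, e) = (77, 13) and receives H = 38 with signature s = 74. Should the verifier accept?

s^2 ≡ 74^2 = 5476 ≡ 9
s^4 ≡ 9^2 = 81 ≡ 4
s^8 ≡ 4^2 = 16
13 = 8 + 4 + 1, so s^13 ≡ 16·4·74 ≡ 39 (mod 77)
s^13 mod 77 = 39, but H = 38.

reject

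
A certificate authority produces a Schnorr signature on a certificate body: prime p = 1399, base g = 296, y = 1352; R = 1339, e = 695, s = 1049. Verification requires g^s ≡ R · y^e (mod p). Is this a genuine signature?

g^s mod p:
296^2 = 87616 ≡ 878
296^4 ≡ 878^2 = 770884 ≡ 35
296^8 ≡ 35^2 = 1225
296^16 ≡ 1225^2 = 1500625 ≡ 897
296^32 ≡ 897^2 = 804609 ≡ 184
296^64 ≡ 184^2 = 33856 ≡ 280
296^128 ≡ 280^2 = 78400 ≡ 56
296^256 ≡ 56^2 = 3136 ≡ 338
296^512 ≡ 338^2 = 114244 ≡ 925
296^1024 ≡ 925^2 = 855625 ≡ 836
1049 = 1024 + 16 + 8 + 1, so 296^1049 ≡ 836·897·1225·296 ≡ 257 (mod 1399)
R · y^e mod p:
1352^2 = 1827904 ≡ 810
1352^4 ≡ 810^2 = 656100 ≡ 1368
1352^8 ≡ 1368^2 = 1871424 ≡ 961
1352^16 ≡ 961^2 = 923521 ≡ 181
1352^32 ≡ 181^2 = 32761 ≡ 584
1352^64 ≡ 584^2 = 341056 ≡ 1099
1352^128 ≡ 1099^2 = 1207801 ≡ 464
1352^256 ≡ 464^2 = 215296 ≡ 1249
1352^512 ≡ 1249^2 = 1560001 ≡ 116
695 = 512 + 128 + 32 + 16 + 4 + 2 + 1, so 1352^695 ≡ 116·464·584·181·1368·810·1352 ≡ 361 (mod 1399)
1339·361 = 483379 ≡ 724 (mod 1399)
257 ≠ 724; the check fails.

forged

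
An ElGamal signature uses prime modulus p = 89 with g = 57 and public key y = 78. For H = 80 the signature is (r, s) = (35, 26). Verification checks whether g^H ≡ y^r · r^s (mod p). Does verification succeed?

fails

Left side g^H mod p:
57^2 = 3249 ≡ 45
57^4 ≡ 45^2 = 2025 ≡ 67
57^8 ≡ 67^2 = 4489 ≡ 39
57^16 ≡ 39^2 = 1521 ≡ 8
57^32 ≡ 8^2 = 64
57^64 ≡ 64^2 = 4096 ≡ 2
80 = 64 + 16, so 57^80 ≡ 2·8 ≡ 16 (mod 89)
Right side y^r · r^s mod p:
78^2 = 6084 ≡ 32
78^4 ≡ 32^2 = 1024 ≡ 45
78^8 ≡ 45^2 = 2025 ≡ 67
78^16 ≡ 67^2 = 4489 ≡ 39
78^32 ≡ 39^2 = 1521 ≡ 8
35 = 32 + 2 + 1, so 78^35 ≡ 8·32·78 ≡ 32 (mod 89)
35^2 = 1225 ≡ 68
35^4 ≡ 68^2 = 4624 ≡ 85
35^8 ≡ 85^2 = 7225 ≡ 16
35^16 ≡ 16^2 = 256 ≡ 78
26 = 16 + 8 + 2, so 35^26 ≡ 78·16·68 ≡ 47 (mod 89)
32·47 = 1504 ≡ 80 (mod 89)
16 ≠ 80, so verification fails.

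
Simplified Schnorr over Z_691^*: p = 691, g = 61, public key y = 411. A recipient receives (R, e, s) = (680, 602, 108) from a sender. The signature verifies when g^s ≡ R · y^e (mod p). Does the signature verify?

does not verify

g^s mod p:
Squares mod 691: 61^1≡61, 61^2≡266, 61^4≡274, 61^8≡448, 61^16≡314, 61^32≡474, 61^64≡101
108 = 64 + 32 + 8 + 4, so 61^108 ≡ 101·474·448·274 ≡ 400 (mod 691)
R · y^e mod p:
Squares mod 691: 411^1≡411, 411^2≡317, 411^4≡294, 411^8≡61, 411^16≡266, 411^32≡274, 411^64≡448, 411^128≡314, 411^256≡474, 411^512≡101
602 = 512 + 64 + 16 + 8 + 2, so 411^602 ≡ 101·448·266·61·317 ≡ 643 (mod 691)
680·643 = 437240 ≡ 528 (mod 691)
400 ≠ 528; the check fails.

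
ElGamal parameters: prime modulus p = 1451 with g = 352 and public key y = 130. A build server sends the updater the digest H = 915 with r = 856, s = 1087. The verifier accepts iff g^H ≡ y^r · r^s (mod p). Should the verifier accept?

Left side g^H mod p:
352^2 = 123904 ≡ 569
352^4 ≡ 569^2 = 323761 ≡ 188
352^8 ≡ 188^2 = 35344 ≡ 520
352^16 ≡ 520^2 = 270400 ≡ 514
352^32 ≡ 514^2 = 264196 ≡ 114
352^64 ≡ 114^2 = 12996 ≡ 1388
352^128 ≡ 1388^2 = 1926544 ≡ 1067
352^256 ≡ 1067^2 = 1138489 ≡ 905
352^512 ≡ 905^2 = 819025 ≡ 661
915 = 512 + 256 + 128 + 16 + 2 + 1, so 352^915 ≡ 661·905·1067·514·569·352 ≡ 442 (mod 1451)
Right side y^r · r^s mod p:
130^2 = 16900 ≡ 939
130^4 ≡ 939^2 = 881721 ≡ 964
130^8 ≡ 964^2 = 929296 ≡ 656
130^16 ≡ 656^2 = 430336 ≡ 840
130^32 ≡ 840^2 = 705600 ≡ 414
130^64 ≡ 414^2 = 171396 ≡ 178
130^128 ≡ 178^2 = 31684 ≡ 1213
130^256 ≡ 1213^2 = 1471369 ≡ 55
130^512 ≡ 55^2 = 3025 ≡ 123
856 = 512 + 256 + 64 + 16 + 8, so 130^856 ≡ 123·55·178·840·656 ≡ 713 (mod 1451)
856^2 = 732736 ≡ 1432
856^4 ≡ 1432^2 = 2050624 ≡ 361
856^8 ≡ 361^2 = 130321 ≡ 1182
856^16 ≡ 1182^2 = 1397124 ≡ 1262
856^32 ≡ 1262^2 = 1592644 ≡ 897
856^64 ≡ 897^2 = 804609 ≡ 755
856^128 ≡ 755^2 = 570025 ≡ 1233
856^256 ≡ 1233^2 = 1520289 ≡ 1092
856^512 ≡ 1092^2 = 1192464 ≡ 1193
856^1024 ≡ 1193^2 = 1423249 ≡ 1269
1087 = 1024 + 32 + 16 + 8 + 4 + 2 + 1, so 856^1087 ≡ 1269·897·1262·1182·361·1432·856 ≡ 487 (mod 1451)
713·487 = 347231 ≡ 442 (mod 1451)
442 ≡ 442 (mod 1451), so the signature is genuine.

accept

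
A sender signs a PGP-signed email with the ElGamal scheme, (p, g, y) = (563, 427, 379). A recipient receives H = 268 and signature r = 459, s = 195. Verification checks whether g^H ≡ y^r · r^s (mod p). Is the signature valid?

invalid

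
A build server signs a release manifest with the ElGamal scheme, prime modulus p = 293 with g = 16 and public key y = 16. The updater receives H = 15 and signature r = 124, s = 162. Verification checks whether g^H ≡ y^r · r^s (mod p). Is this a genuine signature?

Left side g^H mod p:
16^2 = 256
16^4 ≡ 256^2 = 65536 ≡ 197
16^8 ≡ 197^2 = 38809 ≡ 133
15 = 8 + 4 + 2 + 1, so 16^15 ≡ 133·197·256·16 ≡ 135 (mod 293)
Right side y^r · r^s mod p:
16^2 = 256
16^4 ≡ 256^2 = 65536 ≡ 197
16^8 ≡ 197^2 = 38809 ≡ 133
16^16 ≡ 133^2 = 17689 ≡ 109
16^32 ≡ 109^2 = 11881 ≡ 161
16^64 ≡ 161^2 = 25921 ≡ 137
124 = 64 + 32 + 16 + 8 + 4, so 16^124 ≡ 137·161·109·133·197 ≡ 186 (mod 293)
124^2 = 15376 ≡ 140
124^4 ≡ 140^2 = 19600 ≡ 262
124^8 ≡ 262^2 = 68644 ≡ 82
124^16 ≡ 82^2 = 6724 ≡ 278
124^32 ≡ 278^2 = 77284 ≡ 225
124^64 ≡ 225^2 = 50625 ≡ 229
124^128 ≡ 229^2 = 52441 ≡ 287
162 = 128 + 32 + 2, so 124^162 ≡ 287·225·140 ≡ 278 (mod 293)
186·278 = 51708 ≡ 140 (mod 293)
135 ≠ 140, so verification fails.

forged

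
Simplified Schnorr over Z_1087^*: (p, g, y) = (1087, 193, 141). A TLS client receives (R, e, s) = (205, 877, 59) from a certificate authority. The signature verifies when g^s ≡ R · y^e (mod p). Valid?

g^s mod p:
193^59 mod 1087 = 913
R · y^e mod p:
141^877 mod 1087 = 540
205·540 = 110700 ≡ 913 (mod 1087)
913 ≡ 913 (mod 1087); signature holds.

yes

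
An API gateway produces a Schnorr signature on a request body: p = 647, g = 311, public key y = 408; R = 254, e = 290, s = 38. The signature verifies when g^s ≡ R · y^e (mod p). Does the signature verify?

verifies

g^s mod p:
311^2 = 96721 ≡ 318
311^4 ≡ 318^2 = 101124 ≡ 192
311^8 ≡ 192^2 = 36864 ≡ 632
311^16 ≡ 632^2 = 399424 ≡ 225
311^32 ≡ 225^2 = 50625 ≡ 159
38 = 32 + 4 + 2, so 311^38 ≡ 159·192·318 ≡ 316 (mod 647)
R · y^e mod p:
408^2 = 166464 ≡ 185
408^4 ≡ 185^2 = 34225 ≡ 581
408^8 ≡ 581^2 = 337561 ≡ 474
408^16 ≡ 474^2 = 224676 ≡ 167
408^32 ≡ 167^2 = 27889 ≡ 68
408^64 ≡ 68^2 = 4624 ≡ 95
408^128 ≡ 95^2 = 9025 ≡ 614
408^256 ≡ 614^2 = 376996 ≡ 442
290 = 256 + 32 + 2, so 408^290 ≡ 442·68·185 ≡ 42 (mod 647)
254·42 = 10668 ≡ 316 (mod 647)
316 ≡ 316 (mod 647); signature holds.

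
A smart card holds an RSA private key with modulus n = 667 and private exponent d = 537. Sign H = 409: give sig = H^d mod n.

H^537 mod 667 = 127

127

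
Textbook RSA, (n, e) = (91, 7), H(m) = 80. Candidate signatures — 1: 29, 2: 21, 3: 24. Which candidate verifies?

Candidate 1: Squares mod 91: 29^1≡29, 29^2≡22, 29^4≡29; 7 = 4 + 2 + 1, so 29^7 ≡ 29·22·29 ≡ 29 (mod 91)
Candidate 2: Squares mod 91: 21^1≡21, 21^2≡77, 21^4≡14; 7 = 4 + 2 + 1, so 21^7 ≡ 14·77·21 ≡ 70 (mod 91)
Candidate 3: Squares mod 91: 24^1≡24, 24^2≡30, 24^4≡81; 7 = 4 + 2 + 1, so 24^7 ≡ 81·30·24 ≡ 80 (mod 91)
  → matches H(m) = 80

3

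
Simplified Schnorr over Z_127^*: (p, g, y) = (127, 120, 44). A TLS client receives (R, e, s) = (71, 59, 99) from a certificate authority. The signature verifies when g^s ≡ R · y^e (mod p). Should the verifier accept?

reject

g^s mod p:
120^2 = 14400 ≡ 49
120^4 ≡ 49^2 = 2401 ≡ 115
120^8 ≡ 115^2 = 13225 ≡ 17
120^16 ≡ 17^2 = 289 ≡ 35
120^32 ≡ 35^2 = 1225 ≡ 82
120^64 ≡ 82^2 = 6724 ≡ 120
99 = 64 + 32 + 2 + 1, so 120^99 ≡ 120·82·49·120 ≡ 32 (mod 127)
R · y^e mod p:
44^2 = 1936 ≡ 31
44^4 ≡ 31^2 = 961 ≡ 72
44^8 ≡ 72^2 = 5184 ≡ 104
44^16 ≡ 104^2 = 10816 ≡ 21
44^32 ≡ 21^2 = 441 ≡ 60
59 = 32 + 16 + 8 + 2 + 1, so 44^59 ≡ 60·21·104·31·44 ≡ 30 (mod 127)
71·30 = 2130 ≡ 98 (mod 127)
32 ≠ 98; the check fails.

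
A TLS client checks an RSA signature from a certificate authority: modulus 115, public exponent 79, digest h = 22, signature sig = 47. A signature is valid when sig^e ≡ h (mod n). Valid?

no

sig^2 ≡ 47^2 = 2209 ≡ 24
sig^4 ≡ 24^2 = 576 ≡ 1
sig^8 ≡ 1^2 = 1
sig^16 ≡ 1^2 = 1
sig^32 ≡ 1^2 = 1
sig^64 ≡ 1^2 = 1
79 = 64 + 8 + 4 + 2 + 1, so sig^79 ≡ 1·1·1·24·47 ≡ 93 (mod 115)
The recovered value 93 does not match the digest 22.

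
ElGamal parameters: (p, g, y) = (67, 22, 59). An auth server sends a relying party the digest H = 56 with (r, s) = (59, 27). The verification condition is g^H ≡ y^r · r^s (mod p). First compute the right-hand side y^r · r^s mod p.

22

59^2 = 3481 ≡ 64
59^4 ≡ 64^2 = 4096 ≡ 9
59^8 ≡ 9^2 = 81 ≡ 14
59^16 ≡ 14^2 = 196 ≡ 62
59^32 ≡ 62^2 = 3844 ≡ 25
59 = 32 + 16 + 8 + 2 + 1, so 59^59 ≡ 25·62·14·64·59 ≡ 9 (mod 67)
59^2 = 3481 ≡ 64
59^4 ≡ 64^2 = 4096 ≡ 9
59^8 ≡ 9^2 = 81 ≡ 14
59^16 ≡ 14^2 = 196 ≡ 62
27 = 16 + 8 + 2 + 1, so 59^27 ≡ 62·14·64·59 ≡ 62 (mod 67)
y^r · r^s ≡ 9·62 = 558 ≡ 22 (mod 67)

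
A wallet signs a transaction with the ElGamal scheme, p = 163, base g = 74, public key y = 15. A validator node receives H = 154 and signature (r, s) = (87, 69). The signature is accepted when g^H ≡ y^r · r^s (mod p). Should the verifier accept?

Left side g^H mod p:
74^2 = 5476 ≡ 97
74^4 ≡ 97^2 = 9409 ≡ 118
74^8 ≡ 118^2 = 13924 ≡ 69
74^16 ≡ 69^2 = 4761 ≡ 34
74^32 ≡ 34^2 = 1156 ≡ 15
74^64 ≡ 15^2 = 225 ≡ 62
74^128 ≡ 62^2 = 3844 ≡ 95
154 = 128 + 16 + 8 + 2, so 74^154 ≡ 95·34·69·97 ≡ 26 (mod 163)
Right side y^r · r^s mod p:
15^2 = 225 ≡ 62
15^4 ≡ 62^2 = 3844 ≡ 95
15^8 ≡ 95^2 = 9025 ≡ 60
15^16 ≡ 60^2 = 3600 ≡ 14
15^32 ≡ 14^2 = 196 ≡ 33
15^64 ≡ 33^2 = 1089 ≡ 111
87 = 64 + 16 + 4 + 2 + 1, so 15^87 ≡ 111·14·95·62·15 ≡ 22 (mod 163)
87^2 = 7569 ≡ 71
87^4 ≡ 71^2 = 5041 ≡ 151
87^8 ≡ 151^2 = 22801 ≡ 144
87^16 ≡ 144^2 = 20736 ≡ 35
87^32 ≡ 35^2 = 1225 ≡ 84
87^64 ≡ 84^2 = 7056 ≡ 47
69 = 64 + 4 + 1, so 87^69 ≡ 47·151·87 ≡ 158 (mod 163)
22·158 = 3476 ≡ 53 (mod 163)
26 ≠ 53, so verification fails.

reject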